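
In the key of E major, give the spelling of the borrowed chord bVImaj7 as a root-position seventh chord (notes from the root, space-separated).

Scale degree 6 in E major is C#. bVImaj7 uses the lowered form, C, taken from E minor. Stacking thirds in E minor on C gives C–E–G–B.

C E G B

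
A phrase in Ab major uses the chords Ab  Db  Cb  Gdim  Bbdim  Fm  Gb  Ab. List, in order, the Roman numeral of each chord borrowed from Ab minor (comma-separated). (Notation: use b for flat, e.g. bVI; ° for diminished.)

In Ab major the diatonic chords are Ab, Bbm, Cm, Db, Eb, Fm, Gdim. Ab, Db, Gdim and Fm are all diatonic. But Cb (Cb–Eb–Gb) is foreign: the diatonic iii on degree 3 is Cm, whereas Cb comes from Ab minor. It is labeled bIII. Bbdim (Bb–Db–Fb) doesn't fit — on degree 2 Ab major would have Bbm (ii). Bbdim is the degree-2 chord of Ab minor, so it is the borrowed ii°. Gb (Gb–Bb–Db) doesn't fit — on degree 7 Ab major would have Gdim (vii°). Gb is the degree-7 chord of Ab minor, so it is the borrowed bVII.

bIII, ii°, bVII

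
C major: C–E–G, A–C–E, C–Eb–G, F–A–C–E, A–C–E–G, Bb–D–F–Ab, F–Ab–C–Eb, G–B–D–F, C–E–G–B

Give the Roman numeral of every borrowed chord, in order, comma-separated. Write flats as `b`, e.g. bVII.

In C major the diatonic chords are C, Dm, Em, F, G, Am, Bdim. Of the given chords, C–E–G = C, A–C–E = Am, F–A–C–E = Fmaj7, A–C–E–G = Am7, G–B–D–F = G7 and C–E–G–B = Cmaj7 are diatonic. C–Eb–G is not: scale degree 1 in C major carries C (I). In C minor the chord on that degree is Cm, so here it functions as i, borrowed from the parallel minor. Bb–D–F–Ab doesn't fit — on degree 7 C major would have Bdim (vii°). Bb7 is the degree-7 chord of C minor, so it is the borrowed bVII7. F–Ab–C–Eb is not: scale degree 4 in C major carries F (IV). In C minor the chord on that degree is Fm7, so here it functions as iv7, borrowed from the parallel minor.

i, bVII7, iv7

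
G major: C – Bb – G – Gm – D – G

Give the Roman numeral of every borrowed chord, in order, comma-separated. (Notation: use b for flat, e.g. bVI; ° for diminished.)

bIII, i

G major has the diatonic set G, Am, Bm, C, D, Em, F#dim. C, G and D are all diatonic. Bb (Bb–D–F) doesn't fit — on degree 3 G major would have Bm (iii). Bb is the degree-3 chord of G minor, so it is the borrowed bIII. Gm (G–Bb–D) doesn't fit — on degree 1 G major would have G (I). Gm is the degree-1 chord of G minor, so it is the borrowed i.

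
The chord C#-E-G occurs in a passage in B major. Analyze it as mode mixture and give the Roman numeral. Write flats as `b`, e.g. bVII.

C# is scale degree 2 in B major. The diatonic chord on degree 2 would be C#m (ii), but C#–E–G is the diminished chord from B minor. As a borrowed chord it is labeled ii°.

ii°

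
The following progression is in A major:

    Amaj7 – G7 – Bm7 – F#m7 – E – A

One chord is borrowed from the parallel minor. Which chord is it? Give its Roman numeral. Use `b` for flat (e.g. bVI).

bVII7

In A major the diatonic chords are A, Bm, C#m, D, E, F#m, G#dim. Amaj7, Bm7, F#m7, E and A are all diatonic. G7 (G–B–D–F) doesn't fit — on degree 7 A major would have G#dim (vii°). G7 is the degree-7 chord of A minor, so it is the borrowed bVII7.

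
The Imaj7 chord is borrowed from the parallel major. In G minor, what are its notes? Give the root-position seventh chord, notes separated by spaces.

Imaj7 is built on scale degree 1, which is G in both G minor and its parallel. Stacking thirds in G major on G gives G–B–D–F#.

G B D F#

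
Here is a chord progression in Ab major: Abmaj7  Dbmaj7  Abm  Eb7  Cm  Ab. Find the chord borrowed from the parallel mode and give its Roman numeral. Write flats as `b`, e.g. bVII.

In Ab major the diatonic chords are Ab, Bbm, Cm, Db, Eb, Fm, Gdim. Of the given chords, Abmaj7, Dbmaj7, Eb7, Cm and Ab are diatonic. Abm (Ab–Cb–Eb) is not: scale degree 1 in Ab major carries Ab (I). In Ab minor the chord on that degree is Abm, so here it functions as i, borrowed from the parallel minor.

i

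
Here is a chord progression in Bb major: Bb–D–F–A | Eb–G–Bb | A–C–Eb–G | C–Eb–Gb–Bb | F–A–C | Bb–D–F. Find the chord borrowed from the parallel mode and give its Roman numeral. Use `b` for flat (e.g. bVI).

iiø7

The diatonic triads in Bb major are Bb, Cm, Dm, Eb, F, Gm, Adim. Bb–D–F–A = Bbmaj7, Eb–G–Bb = Eb, A–C–Eb–G = Am7b5, F–A–C = F and Bb–D–F = Bb are all diatonic. C–Eb–Gb–Bb is not: scale degree 2 in Bb major carries Cm (ii). In Bb minor the chord on that degree is Cm7b5, so here it functions as iiø7, borrowed from the parallel minor.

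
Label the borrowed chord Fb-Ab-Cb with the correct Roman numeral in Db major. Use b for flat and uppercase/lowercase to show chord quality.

bIII

The root Fb is the lowered 3rd scale degree — diatonically Db major has F there. Diatonically Db major has Fm (iii) on that degree; Fb–Ab–Cb is instead the major chord native to Db minor, so it takes the label bIII.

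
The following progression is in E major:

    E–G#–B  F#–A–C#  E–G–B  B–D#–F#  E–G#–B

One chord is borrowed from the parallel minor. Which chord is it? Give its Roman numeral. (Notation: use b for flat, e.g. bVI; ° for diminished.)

E major has the diatonic set E, F#m, G#m, A, B, C#m, D#dim. E–G#–B = E, F#–A–C# = F#m and B–D#–F# = B are all diatonic. But E–G–B is foreign: the diatonic I on degree 1 is E, whereas Em comes from E minor. It is labeled i.

i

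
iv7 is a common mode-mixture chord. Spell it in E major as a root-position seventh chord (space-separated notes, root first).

iv7 is built on scale degree 4, which is A in both E major and its parallel. Building the minor-seventh chord from the parallel minor on A: A–C–E–G.

A C E G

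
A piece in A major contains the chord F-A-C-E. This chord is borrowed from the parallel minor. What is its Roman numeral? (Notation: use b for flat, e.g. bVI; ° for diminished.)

bVImaj7

F is the lowered form of scale degree 6 in A major (the diatonic degree 6 is F#). The diatonic chord on degree 6 would be F#m (vi), but F–A–C–E is the major-seventh chord from A minor. As a borrowed chord it is labeled bVImaj7.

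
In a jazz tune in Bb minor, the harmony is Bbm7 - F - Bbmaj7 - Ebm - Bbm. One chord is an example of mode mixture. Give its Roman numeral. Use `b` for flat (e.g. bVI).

In Bb minor (with V from harmonic minor) the diatonic chords are Bbm, Cdim, Db, Ebm, F, Gb, Ab. Of the given chords, Bbm7, F, Ebm and Bbm are diatonic. But Bbmaj7 (Bb–D–F–A) is foreign: the diatonic i on degree 1 is Bbm, whereas Bbmaj7 comes from Bb major. It is labeled Imaj7.

Imaj7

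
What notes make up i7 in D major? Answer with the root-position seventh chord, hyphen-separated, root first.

D-F-A-C

The root, D, is scale degree 1 — the same note in D major and D minor; only the chord quality changes. In D minor the chord on D is D–F–A–C.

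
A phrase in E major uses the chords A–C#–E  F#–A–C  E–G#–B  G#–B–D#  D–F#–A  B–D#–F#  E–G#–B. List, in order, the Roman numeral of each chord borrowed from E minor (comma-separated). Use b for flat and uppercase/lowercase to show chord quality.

The diatonic triads in E major are E, F#m, G#m, A, B, C#m, D#dim. A–C#–E = A, E–G#–B = E, G#–B–D# = G#m and B–D#–F# = B all belong to that set. F#–A–C is not: scale degree 2 in E major carries F#m (ii). In E minor the chord on that degree is F#dim, so here it functions as ii°, borrowed from the parallel minor. But D–F#–A is foreign: the diatonic vii° on degree 7 is D#dim, whereas D comes from E minor. It is labeled bVII.

ii°, bVII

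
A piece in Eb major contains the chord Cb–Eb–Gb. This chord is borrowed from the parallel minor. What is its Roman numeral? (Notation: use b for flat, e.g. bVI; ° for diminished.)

bVI

In Eb major scale degree 6 is C; Cb is its lowered form, from Eb minor. Diatonically Eb major has Cm (vi) on that degree; Cb–Eb–Gb is instead the major chord native to Eb minor, so it takes the label bVI.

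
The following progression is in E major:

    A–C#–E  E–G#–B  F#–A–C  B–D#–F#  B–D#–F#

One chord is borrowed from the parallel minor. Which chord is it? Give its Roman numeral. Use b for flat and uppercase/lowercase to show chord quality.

ii°

The diatonic triads in E major are E, F#m, G#m, A, B, C#m, D#dim. A–C#–E = A, E–G#–B = E and B–D#–F# = B are all diatonic. F#–A–C is not: scale degree 2 in E major carries F#m (ii). In E minor the chord on that degree is F#dim, so here it functions as ii°, borrowed from the parallel minor.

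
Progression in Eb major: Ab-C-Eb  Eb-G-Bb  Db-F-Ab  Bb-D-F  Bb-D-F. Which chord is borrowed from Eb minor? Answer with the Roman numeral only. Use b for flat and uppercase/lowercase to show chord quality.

bVII

Eb major has the diatonic set Eb, Fm, Gm, Ab, Bb, Cm, Ddim. Ab–C–Eb = Ab, Eb–G–Bb = Eb and Bb–D–F = Bb all belong to that set. Db–F–Ab doesn't fit — on degree 7 Eb major would have Ddim (vii°). Db is the degree-7 chord of Eb minor, so it is the borrowed bVII.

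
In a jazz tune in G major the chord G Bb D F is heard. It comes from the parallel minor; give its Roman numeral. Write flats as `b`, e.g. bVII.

The root G is the diatonic 1st degree of G major; the borrowing shows in the chord quality. Diatonically G major has G (I) on that degree; G–Bb–D–F is instead the minor-seventh chord native to G minor, so it takes the label i7.

i7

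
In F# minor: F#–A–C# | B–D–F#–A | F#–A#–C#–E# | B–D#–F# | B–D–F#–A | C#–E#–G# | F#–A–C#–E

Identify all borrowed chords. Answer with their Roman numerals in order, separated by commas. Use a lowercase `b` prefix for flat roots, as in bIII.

Imaj7, IV

F# minor has the diatonic set F#m, G#dim, A, Bm, C#, D, E (with V from harmonic minor). F#–A–C# = F#m, B–D–F#–A = Bm7, C#–E#–G# = C# and F#–A–C#–E = F#m7 all belong to that set. F#–A#–C#–E# doesn't fit — on degree 1 F# minor would have F#m (i). F#maj7 is the degree-1 chord of F# major, so it is the borrowed Imaj7. B–D#–F# doesn't fit — on degree 4 F# minor would have Bm (iv). B is the degree-4 chord of F# major, so it is the borrowed IV.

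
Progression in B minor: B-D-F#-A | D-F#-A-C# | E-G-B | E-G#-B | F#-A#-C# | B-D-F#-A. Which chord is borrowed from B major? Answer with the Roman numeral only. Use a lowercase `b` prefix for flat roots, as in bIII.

In B minor (with V from harmonic minor) the diatonic chords are Bm, C#dim, D, Em, F#, G, A. B–D–F#–A = Bm7, D–F#–A–C# = Dmaj7, E–G–B = Em and F#–A#–C# = F# all belong to that set. E–G#–B doesn't fit — on degree 4 B minor would have Em (iv). E is the degree-4 chord of B major, so it is the borrowed IV.

IV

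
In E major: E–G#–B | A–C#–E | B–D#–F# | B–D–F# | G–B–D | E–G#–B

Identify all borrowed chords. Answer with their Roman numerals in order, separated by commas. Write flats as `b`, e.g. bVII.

In E major the diatonic chords are E, F#m, G#m, A, B, C#m, D#dim. E–G#–B = E, A–C#–E = A and B–D#–F# = B all belong to that set. B–D–F# is not: scale degree 5 in E major carries B (V). In E minor the chord on that degree is Bm, so here it functions as v, borrowed from the parallel minor. But G–B–D is foreign: the diatonic iii on degree 3 is G#m, whereas G comes from E minor. It is labeled bIII.

v, bIII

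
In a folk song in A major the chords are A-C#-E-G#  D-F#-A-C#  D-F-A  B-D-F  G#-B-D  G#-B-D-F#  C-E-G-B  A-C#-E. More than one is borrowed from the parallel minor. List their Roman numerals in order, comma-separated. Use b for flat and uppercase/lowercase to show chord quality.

A major has the diatonic set A, Bm, C#m, D, E, F#m, G#dim. Of the given chords, A–C#–E–G# = Amaj7, D–F#–A–C# = Dmaj7, G#–B–D = G#dim, G#–B–D–F# = G#m7b5 and A–C#–E = A are diatonic. D–F–A doesn't fit — on degree 4 A major would have D (IV). Dm is the degree-4 chord of A minor, so it is the borrowed iv. But B–D–F is foreign: the diatonic ii on degree 2 is Bm, whereas Bdim comes from A minor. It is labeled ii°. C–E–G–B is not: scale degree 3 in A major carries C#m (iii). In A minor the chord on that degree is Cmaj7, so here it functions as bIIImaj7, borrowed from the parallel minor.

iv, ii°, bIIImaj7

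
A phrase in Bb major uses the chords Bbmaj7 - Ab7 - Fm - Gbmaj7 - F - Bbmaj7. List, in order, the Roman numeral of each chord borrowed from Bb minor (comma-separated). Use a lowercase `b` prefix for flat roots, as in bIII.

Bb major has the diatonic set Bb, Cm, Dm, Eb, F, Gm, Adim. Bbmaj7 and F are both diatonic. Ab7 (Ab–C–Eb–Gb) is not: scale degree 7 in Bb major carries Adim (vii°). In Bb minor the chord on that degree is Ab7, so here it functions as bVII7, borrowed from the parallel minor. Fm (F–Ab–C) doesn't fit — on degree 5 Bb major would have F (V). Fm is the degree-5 chord of Bb minor, so it is the borrowed v. But Gbmaj7 (Gb–Bb–Db–F) is foreign: the diatonic vi on degree 6 is Gm, whereas Gbmaj7 comes from Bb minor. It is labeled bVImaj7.

bVII7, v, bVImaj7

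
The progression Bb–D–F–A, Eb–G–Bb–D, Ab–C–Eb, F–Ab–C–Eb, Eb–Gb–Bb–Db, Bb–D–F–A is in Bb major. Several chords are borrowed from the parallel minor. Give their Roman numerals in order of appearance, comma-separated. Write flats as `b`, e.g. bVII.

bVII, v7, iv7

Bb major has the diatonic set Bb, Cm, Dm, Eb, F, Gm, Adim. Of the given chords, Bb–D–F–A = Bbmaj7 and Eb–G–Bb–D = Ebmaj7 are diatonic. Ab–C–Eb is not: scale degree 7 in Bb major carries Adim (vii°). In Bb minor the chord on that degree is Ab, so here it functions as bVII, borrowed from the parallel minor. F–Ab–C–Eb is not: scale degree 5 in Bb major carries F (V). In Bb minor the chord on that degree is Fm7, so here it functions as v7, borrowed from the parallel minor. Eb–Gb–Bb–Db doesn't fit — on degree 4 Bb major would have Eb (IV). Ebm7 is the degree-4 chord of Bb minor, so it is the borrowed iv7.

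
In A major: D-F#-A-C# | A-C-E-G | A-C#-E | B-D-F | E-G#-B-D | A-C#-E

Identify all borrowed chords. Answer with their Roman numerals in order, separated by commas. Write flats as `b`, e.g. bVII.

The diatonic triads in A major are A, Bm, C#m, D, E, F#m, G#dim. D–F#–A–C# = Dmaj7, A–C#–E = A and E–G#–B–D = E7 are all diatonic. A–C–E–G doesn't fit — on degree 1 A major would have A (I). Am7 is the degree-1 chord of A minor, so it is the borrowed i7. But B–D–F is foreign: the diatonic ii on degree 2 is Bm, whereas Bdim comes from A minor. It is labeled ii°.

i7, ii°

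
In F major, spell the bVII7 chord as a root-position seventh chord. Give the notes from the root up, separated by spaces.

bVII7 is built on the lowered scale degree 7. In F major degree 7 is E; lowered it becomes Eb. Stacking thirds in F minor on Eb gives Eb–G–Bb–Db.

Eb G Bb Db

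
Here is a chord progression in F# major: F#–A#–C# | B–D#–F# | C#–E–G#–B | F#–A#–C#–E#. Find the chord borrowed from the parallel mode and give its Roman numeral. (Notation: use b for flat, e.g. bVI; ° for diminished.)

In F# major the diatonic chords are F#, G#m, A#m, B, C#, D#m, E#dim. F#–A#–C# = F#, B–D#–F# = B and F#–A#–C#–E# = F#maj7 are all diatonic. C#–E–G#–B is not: scale degree 5 in F# major carries C# (V). In F# minor the chord on that degree is C#m7, so here it functions as v7, borrowed from the parallel minor.

v7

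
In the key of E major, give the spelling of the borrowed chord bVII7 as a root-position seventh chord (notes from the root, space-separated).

D F# A C

The root of bVII7 is the lowered 7th degree: D# becomes D. In E minor the chord on D is D–F#–A–C.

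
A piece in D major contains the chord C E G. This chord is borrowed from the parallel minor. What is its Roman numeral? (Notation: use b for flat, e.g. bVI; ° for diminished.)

bVII

The root C is the lowered 7th scale degree — diatonically D major has C# there. The diatonic chord on degree 7 would be C#dim (vii°), but C–E–G is the major chord from D minor. As a borrowed chord it is labeled bVII.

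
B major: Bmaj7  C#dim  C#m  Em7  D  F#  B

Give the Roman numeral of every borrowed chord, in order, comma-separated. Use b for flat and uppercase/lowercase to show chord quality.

In B major the diatonic chords are B, C#m, D#m, E, F#, G#m, A#dim. Bmaj7, C#m, F# and B are all diatonic. C#dim (C#–E–G) doesn't fit — on degree 2 B major would have C#m (ii). C#dim is the degree-2 chord of B minor, so it is the borrowed ii°. But Em7 (E–G–B–D) is foreign: the diatonic IV on degree 4 is E, whereas Em7 comes from B minor. It is labeled iv7. But D (D–F#–A) is foreign: the diatonic iii on degree 3 is D#m, whereas D comes from B minor. It is labeled bIII.

ii°, iv7, bIII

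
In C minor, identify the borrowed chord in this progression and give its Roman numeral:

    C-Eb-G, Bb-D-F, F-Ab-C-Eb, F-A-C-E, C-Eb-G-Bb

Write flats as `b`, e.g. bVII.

IVmaj7

C minor has the diatonic set Cm, Ddim, Eb, Fm, G, Ab, Bb (with V from harmonic minor). C–Eb–G = Cm, Bb–D–F = Bb, F–Ab–C–Eb = Fm7 and C–Eb–G–Bb = Cm7 all belong to that set. F–A–C–E doesn't fit — on degree 4 C minor would have Fm (iv). Fmaj7 is the degree-4 chord of C major, so it is the borrowed IVmaj7.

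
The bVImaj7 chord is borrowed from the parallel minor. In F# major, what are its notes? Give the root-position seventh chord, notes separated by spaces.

Scale degree 6 in F# major is D#. bVImaj7 uses the lowered form, D, taken from F# minor. Building the major-seventh chord from the parallel minor on D: D–F#–A–C#.

D F# A C#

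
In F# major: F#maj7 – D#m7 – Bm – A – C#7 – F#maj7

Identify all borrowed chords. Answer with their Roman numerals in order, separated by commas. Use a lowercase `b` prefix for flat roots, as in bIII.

iv, bIII

F# major has the diatonic set F#, G#m, A#m, B, C#, D#m, E#dim. F#maj7, D#m7 and C#7 are all diatonic. But Bm (B–D–F#) is foreign: the diatonic IV on degree 4 is B, whereas Bm comes from F# minor. It is labeled iv. A (A–C#–E) doesn't fit — on degree 3 F# major would have A#m (iii). A is the degree-3 chord of F# minor, so it is the borrowed bIII.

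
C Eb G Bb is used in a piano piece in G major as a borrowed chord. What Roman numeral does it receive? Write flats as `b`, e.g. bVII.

iv7

The root C is the diatonic 4th degree of G major; the borrowing shows in the chord quality. Diatonically G major has C (IV) on that degree; C–Eb–G–Bb is instead the minor-seventh chord native to G minor, so it takes the label iv7.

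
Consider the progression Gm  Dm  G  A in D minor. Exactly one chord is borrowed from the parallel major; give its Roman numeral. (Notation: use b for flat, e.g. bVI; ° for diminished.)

IV

In D minor (with V from harmonic minor) the diatonic chords are Dm, Edim, F, Gm, A, Bb, C. Of the given chords, Gm, Dm and A are diatonic. G (G–B–D) doesn't fit — on degree 4 D minor would have Gm (iv). G is the degree-4 chord of D major, so it is the borrowed IV.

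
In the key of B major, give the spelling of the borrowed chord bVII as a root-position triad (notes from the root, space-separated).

bVII is built on the lowered scale degree 7. In B major degree 7 is A#; lowered it becomes A. Building the major chord from the parallel minor on A: A–C#–E.

A C# E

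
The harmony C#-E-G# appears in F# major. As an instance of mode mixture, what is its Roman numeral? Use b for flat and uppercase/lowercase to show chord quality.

v

C# is scale degree 5 in F# major. C#–E–G# is a minor chord — the form found in F# minor, not the diatonic V (C#). Borrowed into F# major it is written v.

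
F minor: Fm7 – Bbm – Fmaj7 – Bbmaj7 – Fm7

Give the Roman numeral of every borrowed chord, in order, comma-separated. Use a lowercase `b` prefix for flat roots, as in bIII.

Imaj7, IVmaj7

The diatonic triads in F minor (with V from harmonic minor) are Fm, Gdim, Ab, Bbm, C, Db, Eb. Fm7 and Bbm both belong to that set. But Fmaj7 (F–A–C–E) is foreign: the diatonic i on degree 1 is Fm, whereas Fmaj7 comes from F major. It is labeled Imaj7. Bbmaj7 (Bb–D–F–A) doesn't fit — on degree 4 F minor would have Bbm (iv). Bbmaj7 is the degree-4 chord of F major, so it is the borrowed IVmaj7.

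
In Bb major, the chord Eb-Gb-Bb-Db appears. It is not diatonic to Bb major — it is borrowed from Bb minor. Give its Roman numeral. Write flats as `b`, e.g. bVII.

Eb is scale degree 4 in Bb major. Diatonically Bb major has Eb (IV) on that degree; Eb–Gb–Bb–Db is instead the minor-seventh chord native to Bb minor, so it takes the label iv7.

iv7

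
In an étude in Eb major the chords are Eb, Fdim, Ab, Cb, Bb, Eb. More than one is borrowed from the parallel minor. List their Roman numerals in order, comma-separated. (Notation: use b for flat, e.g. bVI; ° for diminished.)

In Eb major the diatonic chords are Eb, Fm, Gm, Ab, Bb, Cm, Ddim. Of the given chords, Eb, Ab and Bb are diatonic. But Fdim (F–Ab–Cb) is foreign: the diatonic ii on degree 2 is Fm, whereas Fdim comes from Eb minor. It is labeled ii°. But Cb (Cb–Eb–Gb) is foreign: the diatonic vi on degree 6 is Cm, whereas Cb comes from Eb minor. It is labeled bVI.

ii°, bVI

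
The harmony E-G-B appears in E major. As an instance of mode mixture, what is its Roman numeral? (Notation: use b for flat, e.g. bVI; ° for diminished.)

E is scale degree 1 in E major. E–G–B is a minor chord — the form found in E minor, not the diatonic I (E). Borrowed into E major it is written i.

i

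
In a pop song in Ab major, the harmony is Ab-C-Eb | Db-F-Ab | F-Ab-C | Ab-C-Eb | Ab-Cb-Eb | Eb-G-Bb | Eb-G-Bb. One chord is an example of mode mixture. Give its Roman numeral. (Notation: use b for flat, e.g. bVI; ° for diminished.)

The diatonic triads in Ab major are Ab, Bbm, Cm, Db, Eb, Fm, Gdim. Ab–C–Eb = Ab, Db–F–Ab = Db, F–Ab–C = Fm and Eb–G–Bb = Eb are all diatonic. Ab–Cb–Eb is not: scale degree 1 in Ab major carries Ab (I). In Ab minor the chord on that degree is Abm, so here it functions as i, borrowed from the parallel minor.

i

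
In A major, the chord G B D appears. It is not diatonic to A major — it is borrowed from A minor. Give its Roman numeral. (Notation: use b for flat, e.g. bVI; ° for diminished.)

bVII

In A major scale degree 7 is G#; G is its lowered form, from A minor. G–B–D is a major chord — the form found in A minor, not the diatonic vii° (G#dim). Borrowed into A major it is written bVII.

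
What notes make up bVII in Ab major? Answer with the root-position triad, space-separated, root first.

Scale degree 7 in Ab major is G. bVII uses the lowered form, Gb, taken from Ab minor. In Ab minor the chord on Gb is Gb–Bb–Db.

Gb Bb Db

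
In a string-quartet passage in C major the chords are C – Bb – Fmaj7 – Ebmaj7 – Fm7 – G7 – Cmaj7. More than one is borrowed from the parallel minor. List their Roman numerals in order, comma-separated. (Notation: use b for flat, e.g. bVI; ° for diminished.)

bVII, bIIImaj7, iv7

The diatonic triads in C major are C, Dm, Em, F, G, Am, Bdim. C, Fmaj7, G7 and Cmaj7 are all diatonic. Bb (Bb–D–F) doesn't fit — on degree 7 C major would have Bdim (vii°). Bb is the degree-7 chord of C minor, so it is the borrowed bVII. But Ebmaj7 (Eb–G–Bb–D) is foreign: the diatonic iii on degree 3 is Em, whereas Ebmaj7 comes from C minor. It is labeled bIIImaj7. Fm7 (F–Ab–C–Eb) is not: scale degree 4 in C major carries F (IV). In C minor the chord on that degree is Fm7, so here it functions as iv7, borrowed from the parallel minor.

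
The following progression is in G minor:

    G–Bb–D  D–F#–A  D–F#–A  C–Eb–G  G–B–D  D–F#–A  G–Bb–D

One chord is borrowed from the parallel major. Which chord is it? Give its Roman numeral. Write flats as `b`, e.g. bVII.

In G minor (with V from harmonic minor) the diatonic chords are Gm, Adim, Bb, Cm, D, Eb, F. G–Bb–D = Gm, D–F#–A = D and C–Eb–G = Cm are all diatonic. But G–B–D is foreign: the diatonic i on degree 1 is Gm, whereas G comes from G major. It is labeled I.

I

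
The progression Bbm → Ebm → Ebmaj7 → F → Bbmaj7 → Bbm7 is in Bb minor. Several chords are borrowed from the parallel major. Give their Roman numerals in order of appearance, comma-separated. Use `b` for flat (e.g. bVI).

Bb minor has the diatonic set Bbm, Cdim, Db, Ebm, F, Gb, Ab (with V from harmonic minor). Bbm, Ebm, F and Bbm7 are all diatonic. Ebmaj7 (Eb–G–Bb–D) doesn't fit — on degree 4 Bb minor would have Ebm (iv). Ebmaj7 is the degree-4 chord of Bb major, so it is the borrowed IVmaj7. Bbmaj7 (Bb–D–F–A) is not: scale degree 1 in Bb minor carries Bbm (i). In Bb major the chord on that degree is Bbmaj7, so here it functions as Imaj7, borrowed from the parallel major.

IVmaj7, Imaj7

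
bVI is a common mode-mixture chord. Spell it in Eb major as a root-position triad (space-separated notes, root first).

The root of bVI is the lowered 6th degree: C becomes Cb. Building the major chord from the parallel minor on Cb: Cb–Eb–Gb.

Cb Eb Gb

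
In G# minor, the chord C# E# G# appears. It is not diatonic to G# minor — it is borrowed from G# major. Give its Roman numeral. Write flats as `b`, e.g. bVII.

C# is scale degree 4 in G# minor. The diatonic chord on degree 4 would be C#m (iv), but C#–E#–G# is the major chord from G# major. As a borrowed chord it is labeled IV.

IV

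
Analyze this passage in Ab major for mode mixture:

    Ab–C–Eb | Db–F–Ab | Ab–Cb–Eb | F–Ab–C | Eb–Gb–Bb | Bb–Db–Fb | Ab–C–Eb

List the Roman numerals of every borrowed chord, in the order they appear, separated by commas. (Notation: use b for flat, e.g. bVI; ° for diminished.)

i, v, ii°

In Ab major the diatonic chords are Ab, Bbm, Cm, Db, Eb, Fm, Gdim. Ab–C–Eb = Ab, Db–F–Ab = Db and F–Ab–C = Fm all belong to that set. Ab–Cb–Eb is not: scale degree 1 in Ab major carries Ab (I). In Ab minor the chord on that degree is Abm, so here it functions as i, borrowed from the parallel minor. Eb–Gb–Bb doesn't fit — on degree 5 Ab major would have Eb (V). Ebm is the degree-5 chord of Ab minor, so it is the borrowed v. Bb–Db–Fb is not: scale degree 2 in Ab major carries Bbm (ii). In Ab minor the chord on that degree is Bbdim, so here it functions as ii°, borrowed from the parallel minor.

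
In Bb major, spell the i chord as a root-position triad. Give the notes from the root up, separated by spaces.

i is built on scale degree 1, which is Bb in both Bb major and its parallel. In Bb minor the chord on Bb is Bb–Db–F.

Bb Db F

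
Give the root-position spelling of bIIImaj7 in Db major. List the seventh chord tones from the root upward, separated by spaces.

bIIImaj7 is built on the lowered scale degree 3. In Db major degree 3 is F; lowered it becomes Fb. Stacking thirds in Db minor on Fb gives Fb–Ab–Cb–Eb.

Fb Ab Cb Eb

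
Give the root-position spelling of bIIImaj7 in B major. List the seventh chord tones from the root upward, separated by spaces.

bIIImaj7 is built on the lowered scale degree 3. In B major degree 3 is D#; lowered it becomes D. Stacking thirds in B minor on D gives D–F#–A–C#.

D F# A C#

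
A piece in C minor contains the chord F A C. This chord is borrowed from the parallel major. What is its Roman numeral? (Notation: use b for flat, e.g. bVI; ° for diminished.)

The root F is the diatonic 4th degree of C minor; the borrowing shows in the chord quality. F–A–C is a major chord — the form found in C major, not the diatonic iv (Fm). Borrowed into C minor it is written IV.

IV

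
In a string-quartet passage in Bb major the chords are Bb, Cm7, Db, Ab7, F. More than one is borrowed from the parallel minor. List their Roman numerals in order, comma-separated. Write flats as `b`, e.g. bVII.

bIII, bVII7

Bb major has the diatonic set Bb, Cm, Dm, Eb, F, Gm, Adim. Bb, Cm7 and F are all diatonic. Db (Db–F–Ab) is not: scale degree 3 in Bb major carries Dm (iii). In Bb minor the chord on that degree is Db, so here it functions as bIII, borrowed from the parallel minor. Ab7 (Ab–C–Eb–Gb) doesn't fit — on degree 7 Bb major would have Adim (vii°). Ab7 is the degree-7 chord of Bb minor, so it is the borrowed bVII7.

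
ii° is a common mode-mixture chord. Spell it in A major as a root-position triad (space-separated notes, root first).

The root, B, is scale degree 2 — the same note in A major and A minor; only the chord quality changes. Stacking thirds in A minor on B gives B–D–F.

B D F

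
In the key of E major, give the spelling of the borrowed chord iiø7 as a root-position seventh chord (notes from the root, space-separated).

F# A C E

The root, F#, is scale degree 2 — the same note in E major and E minor; only the chord quality changes. In E minor the chord on F# is F#–A–C–E.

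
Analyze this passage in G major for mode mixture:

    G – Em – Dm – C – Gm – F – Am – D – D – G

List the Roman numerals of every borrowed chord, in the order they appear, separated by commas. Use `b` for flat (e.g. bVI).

v, i, bVII

In G major the diatonic chords are G, Am, Bm, C, D, Em, F#dim. Of the given chords, G, Em, C, Am and D are diatonic. Dm (D–F–A) is not: scale degree 5 in G major carries D (V). In G minor the chord on that degree is Dm, so here it functions as v, borrowed from the parallel minor. But Gm (G–Bb–D) is foreign: the diatonic I on degree 1 is G, whereas Gm comes from G minor. It is labeled i. F (F–A–C) doesn't fit — on degree 7 G major would have F#dim (vii°). F is the degree-7 chord of G minor, so it is the borrowed bVII.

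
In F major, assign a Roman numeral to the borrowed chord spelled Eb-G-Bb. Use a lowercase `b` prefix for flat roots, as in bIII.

In F major scale degree 7 is E; Eb is its lowered form, from F minor. Diatonically F major has Edim (vii°) on that degree; Eb–G–Bb is instead the major chord native to F minor, so it takes the label bVII.

bVII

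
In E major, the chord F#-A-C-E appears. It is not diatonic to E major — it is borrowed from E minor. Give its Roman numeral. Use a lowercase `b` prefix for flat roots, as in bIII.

iiø7

The root F# is the diatonic 2nd degree of E major; the borrowing shows in the chord quality. Diatonically E major has F#m (ii) on that degree; F#–A–C–E is instead the half-diminished-seventh chord native to E minor, so it takes the label iiø7.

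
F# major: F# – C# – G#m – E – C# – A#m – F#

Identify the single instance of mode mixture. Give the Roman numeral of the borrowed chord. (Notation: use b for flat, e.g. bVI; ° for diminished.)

bVII

In F# major the diatonic chords are F#, G#m, A#m, B, C#, D#m, E#dim. F#, C#, G#m and A#m all belong to that set. E (E–G#–B) doesn't fit — on degree 7 F# major would have E#dim (vii°). E is the degree-7 chord of F# minor, so it is the borrowed bVII.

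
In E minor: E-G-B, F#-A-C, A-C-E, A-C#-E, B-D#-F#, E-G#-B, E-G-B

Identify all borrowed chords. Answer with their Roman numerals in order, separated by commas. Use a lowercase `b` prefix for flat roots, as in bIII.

The diatonic triads in E minor (with V from harmonic minor) are Em, F#dim, G, Am, B, C, D. E–G–B = Em, F#–A–C = F#dim, A–C–E = Am and B–D#–F# = B all belong to that set. But A–C#–E is foreign: the diatonic iv on degree 4 is Am, whereas A comes from E major. It is labeled IV. E–G#–B doesn't fit — on degree 1 E minor would have Em (i). E is the degree-1 chord of E major, so it is the borrowed I.

IV, I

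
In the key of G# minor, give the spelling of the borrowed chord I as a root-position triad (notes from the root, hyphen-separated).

I is built on scale degree 1, which is G# in both G# minor and its parallel. Building the major chord from the parallel major on G#: G#–B#–D#.

G#-B#-D#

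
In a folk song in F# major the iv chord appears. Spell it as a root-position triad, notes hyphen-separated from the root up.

B-D-F#

The root, B, is scale degree 4 — the same note in F# major and F# minor; only the chord quality changes. Building the minor chord from the parallel minor on B: B–D–F#.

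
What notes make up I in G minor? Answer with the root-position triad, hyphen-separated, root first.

G-B-D

The root, G, is scale degree 1 — the same note in G minor and G major; only the chord quality changes. Stacking thirds in G major on G gives G–B–D.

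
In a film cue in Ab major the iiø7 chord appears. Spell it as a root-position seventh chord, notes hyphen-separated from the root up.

iiø7 is built on scale degree 2, which is Bb in both Ab major and its parallel. In Ab minor the chord on Bb is Bb–Db–Fb–Ab.

Bb-Db-Fb-Ab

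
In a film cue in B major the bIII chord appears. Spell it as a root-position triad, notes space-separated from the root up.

D F# A

The root of bIII is the lowered 3rd degree: D# becomes D. In B minor the chord on D is D–F#–A.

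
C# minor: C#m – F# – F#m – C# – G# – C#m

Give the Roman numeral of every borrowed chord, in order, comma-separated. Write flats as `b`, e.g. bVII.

C# minor has the diatonic set C#m, D#dim, E, F#m, G#, A, B (with V from harmonic minor). Of the given chords, C#m, F#m and G# are diatonic. But F# (F#–A#–C#) is foreign: the diatonic iv on degree 4 is F#m, whereas F# comes from C# major. It is labeled IV. C# (C#–E#–G#) is not: scale degree 1 in C# minor carries C#m (i). In C# major the chord on that degree is C#, so here it functions as I, borrowed from the parallel major.

IV, I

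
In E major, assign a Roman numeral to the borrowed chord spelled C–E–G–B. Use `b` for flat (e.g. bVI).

bVImaj7

In E major scale degree 6 is C#; C is its lowered form, from E minor. C–E–G–B is a major-seventh chord — the form found in E minor, not the diatonic vi (C#m). Borrowed into E major it is written bVImaj7.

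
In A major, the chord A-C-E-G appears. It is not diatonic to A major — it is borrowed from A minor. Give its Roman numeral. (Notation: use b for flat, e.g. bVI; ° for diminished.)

i7

A is scale degree 1 in A major. A–C–E–G is a minor-seventh chord — the form found in A minor, not the diatonic I (A). Borrowed into A major it is written i7.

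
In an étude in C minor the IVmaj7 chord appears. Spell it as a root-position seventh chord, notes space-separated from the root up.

The root, F, is scale degree 4 — the same note in C minor and C major; only the chord quality changes. Stacking thirds in C major on F gives F–A–C–E.

F A C E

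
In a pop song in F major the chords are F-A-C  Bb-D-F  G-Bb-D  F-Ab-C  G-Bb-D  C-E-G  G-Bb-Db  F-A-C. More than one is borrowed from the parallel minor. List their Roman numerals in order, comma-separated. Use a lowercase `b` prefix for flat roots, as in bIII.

The diatonic triads in F major are F, Gm, Am, Bb, C, Dm, Edim. Of the given chords, F–A–C = F, Bb–D–F = Bb, G–Bb–D = Gm and C–E–G = C are diatonic. F–Ab–C is not: scale degree 1 in F major carries F (I). In F minor the chord on that degree is Fm, so here it functions as i, borrowed from the parallel minor. But G–Bb–Db is foreign: the diatonic ii on degree 2 is Gm, whereas Gdim comes from F minor. It is labeled ii°.

i, ii°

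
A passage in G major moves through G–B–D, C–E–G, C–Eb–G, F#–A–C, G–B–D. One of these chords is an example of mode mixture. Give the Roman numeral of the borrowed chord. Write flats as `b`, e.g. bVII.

iv

In G major the diatonic chords are G, Am, Bm, C, D, Em, F#dim. Of the given chords, G–B–D = G, C–E–G = C and F#–A–C = F#dim are diatonic. C–Eb–G is not: scale degree 4 in G major carries C (IV). In G minor the chord on that degree is Cm, so here it functions as iv, borrowed from the parallel minor.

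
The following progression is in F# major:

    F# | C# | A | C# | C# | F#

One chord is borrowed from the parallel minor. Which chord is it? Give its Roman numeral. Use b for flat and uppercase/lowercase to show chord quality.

bIII

The diatonic triads in F# major are F#, G#m, A#m, B, C#, D#m, E#dim. Of the given chords, F# and C# are diatonic. A (A–C#–E) doesn't fit — on degree 3 F# major would have A#m (iii). A is the degree-3 chord of F# minor, so it is the borrowed bIII.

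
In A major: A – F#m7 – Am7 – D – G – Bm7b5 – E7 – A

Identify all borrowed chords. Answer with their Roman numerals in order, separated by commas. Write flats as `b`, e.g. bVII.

i7, bVII, iiø7

The diatonic triads in A major are A, Bm, C#m, D, E, F#m, G#dim. Of the given chords, A, F#m7, D and E7 are diatonic. But Am7 (A–C–E–G) is foreign: the diatonic I on degree 1 is A, whereas Am7 comes from A minor. It is labeled i7. G (G–B–D) is not: scale degree 7 in A major carries G#dim (vii°). In A minor the chord on that degree is G, so here it functions as bVII, borrowed from the parallel minor. Bm7b5 (B–D–F–A) doesn't fit — on degree 2 A major would have Bm (ii). Bm7b5 is the degree-2 chord of A minor, so it is the borrowed iiø7.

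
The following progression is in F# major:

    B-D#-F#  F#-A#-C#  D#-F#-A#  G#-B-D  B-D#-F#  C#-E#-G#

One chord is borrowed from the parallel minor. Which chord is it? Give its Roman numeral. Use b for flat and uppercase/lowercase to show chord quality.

ii°

F# major has the diatonic set F#, G#m, A#m, B, C#, D#m, E#dim. B–D#–F# = B, F#–A#–C# = F#, D#–F#–A# = D#m and C#–E#–G# = C# all belong to that set. G#–B–D is not: scale degree 2 in F# major carries G#m (ii). In F# minor the chord on that degree is G#dim, so here it functions as ii°, borrowed from the parallel minor.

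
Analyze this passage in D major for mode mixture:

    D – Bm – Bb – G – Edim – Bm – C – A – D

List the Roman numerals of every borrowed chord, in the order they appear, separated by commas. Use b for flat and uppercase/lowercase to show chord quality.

D major has the diatonic set D, Em, F#m, G, A, Bm, C#dim. D, Bm, G and A are all diatonic. But Bb (Bb–D–F) is foreign: the diatonic vi on degree 6 is Bm, whereas Bb comes from D minor. It is labeled bVI. Edim (E–G–Bb) doesn't fit — on degree 2 D major would have Em (ii). Edim is the degree-2 chord of D minor, so it is the borrowed ii°. C (C–E–G) doesn't fit — on degree 7 D major would have C#dim (vii°). C is the degree-7 chord of D minor, so it is the borrowed bVII.

bVI, ii°, bVII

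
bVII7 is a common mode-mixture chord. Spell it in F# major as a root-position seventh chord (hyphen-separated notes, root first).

E-G#-B-D

The root of bVII7 is the lowered 7th degree: E# becomes E. In F# minor the chord on E is E–G#–B–D.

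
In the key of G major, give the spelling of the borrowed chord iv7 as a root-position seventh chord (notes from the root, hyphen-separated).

C-Eb-G-Bb

iv7 is built on scale degree 4, which is C in both G major and its parallel. In G minor the chord on C is C–Eb–G–Bb.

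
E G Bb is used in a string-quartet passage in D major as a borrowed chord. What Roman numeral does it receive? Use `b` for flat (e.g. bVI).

E is scale degree 2 in D major. E–G–Bb is a diminished chord — the form found in D minor, not the diatonic ii (Em). Borrowed into D major it is written ii°.

ii°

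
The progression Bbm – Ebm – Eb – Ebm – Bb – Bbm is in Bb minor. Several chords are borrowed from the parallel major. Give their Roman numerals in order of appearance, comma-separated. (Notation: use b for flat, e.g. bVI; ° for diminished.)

IV, I

The diatonic triads in Bb minor (with V from harmonic minor) are Bbm, Cdim, Db, Ebm, F, Gb, Ab. Bbm and Ebm are both diatonic. Eb (Eb–G–Bb) is not: scale degree 4 in Bb minor carries Ebm (iv). In Bb major the chord on that degree is Eb, so here it functions as IV, borrowed from the parallel major. But Bb (Bb–D–F) is foreign: the diatonic i on degree 1 is Bbm, whereas Bb comes from Bb major. It is labeled I.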